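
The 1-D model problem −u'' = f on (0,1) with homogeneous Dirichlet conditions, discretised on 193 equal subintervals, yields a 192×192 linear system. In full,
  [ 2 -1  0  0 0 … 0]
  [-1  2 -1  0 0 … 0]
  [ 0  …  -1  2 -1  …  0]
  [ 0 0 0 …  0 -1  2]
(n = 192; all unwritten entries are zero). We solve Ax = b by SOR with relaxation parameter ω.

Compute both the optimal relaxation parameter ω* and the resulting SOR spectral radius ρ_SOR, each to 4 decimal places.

ω* = 1.9680, ρ_SOR = 0.9680

n=192: λ(B_J) = 1 − λ(A)/2 = cos(kπ/193); k=1 gives ρ_J = 0.9999.
√(1−ρ_J²) simplifies to sin(π/193) = 0.01628.
ω* = 2/(1+0.01628) = 1.9680
ρ(B_{ω*}) = ω*−1 = 0.9680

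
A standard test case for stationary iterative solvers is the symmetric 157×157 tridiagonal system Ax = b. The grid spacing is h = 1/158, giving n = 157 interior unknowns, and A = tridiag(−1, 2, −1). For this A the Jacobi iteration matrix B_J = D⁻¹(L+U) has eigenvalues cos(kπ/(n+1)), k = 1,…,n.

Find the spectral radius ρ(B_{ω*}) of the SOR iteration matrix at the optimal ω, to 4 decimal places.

B_J for the 157×157 system has eigenvalues cos(kπ/158); ρ_J = cos(π/158) = 0.9998.
√(1−ρ_J²) = |sin(π/158)| = 0.01988
ω* = 2/(1+0.01988) = 1.9610
[ρ_SOR] ω* − 1 = 0.9610.

ρ_SOR = 0.9610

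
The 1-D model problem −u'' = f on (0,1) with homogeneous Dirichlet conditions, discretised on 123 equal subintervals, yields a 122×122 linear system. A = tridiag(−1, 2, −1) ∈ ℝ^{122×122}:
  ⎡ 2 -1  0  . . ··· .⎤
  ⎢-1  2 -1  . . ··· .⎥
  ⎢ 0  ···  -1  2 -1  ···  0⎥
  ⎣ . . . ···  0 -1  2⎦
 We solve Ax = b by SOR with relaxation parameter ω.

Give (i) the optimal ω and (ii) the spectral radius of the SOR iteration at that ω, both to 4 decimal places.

ω* = 1.9502, ρ_SOR = 0.9502

[ρ_J] n=122: ρ(B_J) = cos(π/(n+1)) = cos(π/123) = 0.9997.
√(1 − cos²(π/123)) = sin(π/123) ≈ 0.02554.
Then 2/(1+√(1−ρ_J²)) = 2/(1+0.02554); ω* = 2/1.02554 = 1.9502.
and ρ(B_{ω*}) = 1.9502 − 1 = 0.9502.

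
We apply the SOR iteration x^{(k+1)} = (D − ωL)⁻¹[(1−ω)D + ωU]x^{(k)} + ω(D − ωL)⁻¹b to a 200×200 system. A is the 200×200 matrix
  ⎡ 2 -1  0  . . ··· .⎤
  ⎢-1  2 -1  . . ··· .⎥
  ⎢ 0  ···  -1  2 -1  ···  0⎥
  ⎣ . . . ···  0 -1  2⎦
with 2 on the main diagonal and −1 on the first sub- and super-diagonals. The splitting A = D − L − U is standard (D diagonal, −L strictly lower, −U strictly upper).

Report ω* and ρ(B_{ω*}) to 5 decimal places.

ω* = 1.96922, ρ_SOR = 0.96922

B_J for the 200×200 system has eigenvalues cos(kπ/201); ρ_J = cos(π/201) = 0.99988.
√(1−ρ_J²) simplifies to sin(π/201) = 0.015629.
[ω*] 2 ÷ (1 + 0.015629) = 2 ÷ 1.015629 = 1.96922.
ρ_SOR = ω* − 1 = 1.96922 − 1 = 0.96922.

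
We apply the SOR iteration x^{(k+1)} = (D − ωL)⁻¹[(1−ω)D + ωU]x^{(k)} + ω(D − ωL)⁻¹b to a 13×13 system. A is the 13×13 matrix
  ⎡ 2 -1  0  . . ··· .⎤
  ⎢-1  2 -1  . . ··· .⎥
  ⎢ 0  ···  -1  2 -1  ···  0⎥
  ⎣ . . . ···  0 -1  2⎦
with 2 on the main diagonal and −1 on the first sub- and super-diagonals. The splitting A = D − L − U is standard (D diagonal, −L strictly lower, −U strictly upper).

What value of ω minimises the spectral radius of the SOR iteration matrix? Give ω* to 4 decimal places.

ω* = 1.6360

n=13: λ(B_J) = 1 − λ(A)/2 = cos(kπ/14); k=1 gives ρ_J = 0.9749.
root = sin(π/14) = 0.22252  (since 1−cos² = sin²).
So ω* = 2/1.22252 = 1.6360 (Young).
ρ(B_{ω*}) = ω*−1 = 0.6360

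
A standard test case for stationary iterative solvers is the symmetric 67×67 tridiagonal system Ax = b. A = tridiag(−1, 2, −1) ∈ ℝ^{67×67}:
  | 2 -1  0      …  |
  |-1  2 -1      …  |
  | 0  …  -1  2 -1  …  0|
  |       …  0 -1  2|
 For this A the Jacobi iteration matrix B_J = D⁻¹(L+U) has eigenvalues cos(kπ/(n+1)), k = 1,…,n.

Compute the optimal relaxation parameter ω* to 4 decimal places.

ω* = 1.9117

B_J for the 67×67 system has eigenvalues cos(kπ/68); ρ_J = cos(π/68) = 0.9989.
1 − cos²(π/68) = sin²(π/68) ⇒ √(1−ρ_J²) = sin(π/68) = 0.04618.
So ω* = 2/1.04618 = 1.9117 (Young).
[ρ_SOR] ω* − 1 = 0.9117.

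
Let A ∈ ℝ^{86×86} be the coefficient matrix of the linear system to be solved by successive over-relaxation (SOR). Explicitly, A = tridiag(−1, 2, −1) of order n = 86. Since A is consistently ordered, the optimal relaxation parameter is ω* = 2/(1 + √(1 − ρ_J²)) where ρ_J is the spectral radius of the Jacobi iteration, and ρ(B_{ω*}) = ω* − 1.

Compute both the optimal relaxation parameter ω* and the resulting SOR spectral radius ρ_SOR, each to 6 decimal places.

ω* = 1.930311, ρ_SOR = 0.930311

½·tridiag(1,0,1) at n=86: λ_k = cos(kπ/87); max |λ| at k=1 ⇒ ρ_J = cos(π/87) ≈ 0.999348.
√(1−ρ_J²) simplifies to sin(π/87) = 0.0361024.
ω* = 2/(1 + 0.0361024) = 2/1.0361024 = 1.930311.
ρ_SOR = ω* − 1 ≈ 0.930311.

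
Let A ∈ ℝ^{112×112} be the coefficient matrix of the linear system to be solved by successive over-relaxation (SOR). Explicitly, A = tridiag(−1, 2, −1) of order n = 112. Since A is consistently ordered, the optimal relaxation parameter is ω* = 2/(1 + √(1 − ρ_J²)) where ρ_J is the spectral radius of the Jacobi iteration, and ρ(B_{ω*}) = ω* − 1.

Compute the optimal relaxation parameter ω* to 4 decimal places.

ω* = 1.9459

n=112: λ(B_J) = 1 − λ(A)/2 = cos(kπ/113); k=1 gives ρ_J = 0.9996.
1 − cos²(π/113) = sin²(π/113) ⇒ √(1−ρ_J²) = sin(π/113) = 0.02780.
ω* = 2 / (1 + 0.02780) = 2 / 1.02780 ≈ 1.9459.
ρ(B_{ω*}) = ω*−1 = 0.9459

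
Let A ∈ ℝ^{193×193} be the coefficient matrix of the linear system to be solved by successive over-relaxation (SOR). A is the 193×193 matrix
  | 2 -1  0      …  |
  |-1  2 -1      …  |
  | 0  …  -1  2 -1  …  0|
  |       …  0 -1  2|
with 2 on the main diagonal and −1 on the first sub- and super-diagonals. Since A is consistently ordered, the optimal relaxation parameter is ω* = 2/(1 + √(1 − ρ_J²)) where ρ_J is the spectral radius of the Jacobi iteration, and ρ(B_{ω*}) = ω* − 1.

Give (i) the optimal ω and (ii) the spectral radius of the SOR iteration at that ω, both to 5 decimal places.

spectrum of D⁻¹(L+U) = {cos(kπ/194) : 1≤k≤193}; ρ_J = cos(π/194) = 0.99987.
√(1 − cos²(π/194)) = sin(π/194) ≈ 0.016193.
ω* = 2 / (1 + 0.016193) = 2 / 1.016193 ≈ 1.96813.
ρ(B_{ω*}) = ω*−1 = 0.96813

ω* = 1.96813, ρ_SOR = 0.96813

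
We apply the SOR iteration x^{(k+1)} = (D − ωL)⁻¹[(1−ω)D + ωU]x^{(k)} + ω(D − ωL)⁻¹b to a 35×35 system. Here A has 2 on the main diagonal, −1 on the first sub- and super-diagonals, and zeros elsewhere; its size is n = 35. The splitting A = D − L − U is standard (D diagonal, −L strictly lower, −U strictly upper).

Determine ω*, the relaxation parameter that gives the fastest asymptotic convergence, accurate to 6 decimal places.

ω* = 1.839663

½·tridiag(1,0,1) at n=35: λ_k = cos(kπ/36); max |λ| at k=1 ⇒ ρ_J = cos(π/36) ≈ 0.996195.
√(1−ρ_J²) simplifies to sin(π/36) = 0.0871557.
So ω* = 2/1.0871557 = 1.839663 (Young).
ρ(B_{ω*}) = ω*−1 = 0.839663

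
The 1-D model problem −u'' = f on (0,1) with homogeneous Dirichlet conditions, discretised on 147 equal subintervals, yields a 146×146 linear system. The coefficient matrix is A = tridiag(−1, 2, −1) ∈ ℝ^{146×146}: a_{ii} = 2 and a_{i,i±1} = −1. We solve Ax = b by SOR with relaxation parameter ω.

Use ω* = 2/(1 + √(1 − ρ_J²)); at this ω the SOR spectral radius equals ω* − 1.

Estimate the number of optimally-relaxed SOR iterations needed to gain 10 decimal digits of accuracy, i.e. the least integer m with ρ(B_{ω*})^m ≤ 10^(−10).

m = 539

ρ_J = max_k |cos(kπ/147)| = cos(π/147) = 0.9997716
root = sin(π/147) = 0.0213698  (since 1−cos² = sin²).
Then 2/(1+√(1−ρ_J²)) = 2/(1+0.0213698); ω* = 2/1.0213698 = 1.9581546.
[ρ_SOR] ω* − 1 = 0.9581546.
m ≥ 10·ln10 / (−ln 0.9581546) = 538.667; smallest integer m = 539.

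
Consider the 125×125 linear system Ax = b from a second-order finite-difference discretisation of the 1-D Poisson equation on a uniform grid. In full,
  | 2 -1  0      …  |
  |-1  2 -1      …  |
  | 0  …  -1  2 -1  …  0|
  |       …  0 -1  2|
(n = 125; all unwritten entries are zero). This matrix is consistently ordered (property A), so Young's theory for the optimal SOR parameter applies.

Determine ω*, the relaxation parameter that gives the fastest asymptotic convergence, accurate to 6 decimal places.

ω* = 1.951351

n=125: λ(B_J) = 1 − λ(A)/2 = cos(kπ/126); k=1 gives ρ_J = 0.999689.
root = sin(π/126) = 0.0249307  (since 1−cos² = sin²).
ω* = 2/(1 + 0.0249307) = 2/1.0249307 = 1.951351.
Hence ρ(B_{ω*}) = 1.951351 − 1 = 0.951351.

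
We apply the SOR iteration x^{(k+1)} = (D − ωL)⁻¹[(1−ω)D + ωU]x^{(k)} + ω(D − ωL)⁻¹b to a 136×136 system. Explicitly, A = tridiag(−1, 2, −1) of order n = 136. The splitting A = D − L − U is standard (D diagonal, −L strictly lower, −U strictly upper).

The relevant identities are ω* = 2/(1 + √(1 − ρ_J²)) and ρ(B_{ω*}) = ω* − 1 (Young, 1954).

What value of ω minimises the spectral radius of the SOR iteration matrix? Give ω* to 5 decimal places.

ω* = 1.95517

½·tridiag(1,0,1) at n=136: λ_k = cos(kπ/137); max |λ| at k=1 ⇒ ρ_J = cos(π/137) ≈ 0.99974.
root = sin(π/137) = 0.022929  (since 1−cos² = sin²).
ω* = 2/(1+0.022929) = 1.95517
[ρ_SOR] ω* − 1 = 0.95517.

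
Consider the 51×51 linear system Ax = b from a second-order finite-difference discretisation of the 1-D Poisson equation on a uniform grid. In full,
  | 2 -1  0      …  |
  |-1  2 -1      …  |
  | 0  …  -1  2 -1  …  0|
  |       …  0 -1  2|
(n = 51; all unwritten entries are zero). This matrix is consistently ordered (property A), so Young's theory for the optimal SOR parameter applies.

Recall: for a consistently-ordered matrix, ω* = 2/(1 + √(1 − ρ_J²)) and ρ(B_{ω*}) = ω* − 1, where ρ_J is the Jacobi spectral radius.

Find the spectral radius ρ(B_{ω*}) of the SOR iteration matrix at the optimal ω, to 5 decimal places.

[ρ_J] n=51: ρ(B_J) = cos(π/(n+1)) = cos(π/52) = 0.99818.
√(1−ρ_J²) simplifies to sin(π/52) = 0.060378.
ω* = 2 / (1 + 0.060378) = 2 / 1.060378 ≈ 1.88612.
and ρ(B_{ω*}) = 1.88612 − 1 = 0.88612.

ρ_SOR = 0.88612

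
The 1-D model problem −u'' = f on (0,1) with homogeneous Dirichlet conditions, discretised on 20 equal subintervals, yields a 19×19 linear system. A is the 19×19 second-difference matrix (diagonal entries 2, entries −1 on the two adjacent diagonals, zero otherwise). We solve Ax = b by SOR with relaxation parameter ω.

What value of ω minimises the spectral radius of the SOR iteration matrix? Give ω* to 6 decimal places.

ω* = 1.729454

B_J for the 19×19 system has eigenvalues cos(kπ/20); ρ_J = cos(π/20) = 0.987688.
root = sin(π/20) = 0.1564345  (since 1−cos² = sin²).
ω* = 2 / (1 + 0.1564345) = 2 / 1.1564345 ≈ 1.729454.
ρ_SOR = ω* − 1 ≈ 0.729454.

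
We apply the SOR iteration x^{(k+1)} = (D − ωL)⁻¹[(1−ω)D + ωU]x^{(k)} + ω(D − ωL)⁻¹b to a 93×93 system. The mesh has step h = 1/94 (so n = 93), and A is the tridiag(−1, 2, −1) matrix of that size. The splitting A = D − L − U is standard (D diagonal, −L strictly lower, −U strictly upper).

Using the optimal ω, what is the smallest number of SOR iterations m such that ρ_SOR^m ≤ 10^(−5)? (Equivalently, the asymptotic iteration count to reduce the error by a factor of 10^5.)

m = 173

ρ_J = max_k |cos(kπ/94)| = cos(π/94) = 0.9994416
√(1−ρ_J²) simplifies to sin(π/94) = 0.0334150.
Young: ω* = 2/(1+√(1−ρ_J²)) = 2/(1+0.0334150) = 2/1.0334150 = 1.9353309.
At ω = 1.9353309 every |λ(B_ω)| = ω−1, so ρ_SOR = 0.9353309.
(0.9353309)^m ≤ 10^{−5}  ⇒  m·ln(0.9353309) ≤ −5·ln10  ⇒  m ≥ 172.207  ⇒  m = 173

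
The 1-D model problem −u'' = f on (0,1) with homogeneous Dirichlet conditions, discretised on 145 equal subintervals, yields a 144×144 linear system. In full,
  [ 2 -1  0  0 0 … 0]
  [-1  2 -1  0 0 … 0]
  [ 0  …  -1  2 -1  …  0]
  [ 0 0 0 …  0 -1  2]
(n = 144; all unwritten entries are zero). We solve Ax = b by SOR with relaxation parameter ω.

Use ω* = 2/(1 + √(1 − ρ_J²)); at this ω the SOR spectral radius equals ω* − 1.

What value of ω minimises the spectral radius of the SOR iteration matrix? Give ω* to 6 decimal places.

ω* = 1.957590

[ρ_J] n=144: ρ(B_J) = cos(π/(n+1)) = cos(π/145) = 0.999765.
√(1−ρ_J²) simplifies to sin(π/145) = 0.0216645.
Young: ω* = 2/(1+√(1−ρ_J²)) = 2/(1+0.0216645) = 2/1.0216645 = 1.957590.
[ρ_SOR] ω* − 1 = 0.957590.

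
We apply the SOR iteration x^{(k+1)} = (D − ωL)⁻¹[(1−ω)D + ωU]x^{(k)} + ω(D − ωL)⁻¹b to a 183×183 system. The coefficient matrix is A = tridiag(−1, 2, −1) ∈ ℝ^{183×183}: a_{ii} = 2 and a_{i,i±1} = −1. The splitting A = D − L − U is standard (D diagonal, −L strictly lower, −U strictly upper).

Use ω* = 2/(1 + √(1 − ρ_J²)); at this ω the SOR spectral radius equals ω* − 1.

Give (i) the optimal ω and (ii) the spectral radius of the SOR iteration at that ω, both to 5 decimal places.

ω* = 1.96643, ρ_SOR = 0.96643

spectrum of D⁻¹(L+U) = {cos(kπ/184) : 1≤k≤183}; ρ_J = cos(π/184) = 0.99985.
√(1−ρ_J²) = |sin(π/184)| = 0.017073
ω* = 2/(1+0.017073) = 1.96643
Hence ρ(B_{ω*}) = 1.96643 − 1 = 0.96643.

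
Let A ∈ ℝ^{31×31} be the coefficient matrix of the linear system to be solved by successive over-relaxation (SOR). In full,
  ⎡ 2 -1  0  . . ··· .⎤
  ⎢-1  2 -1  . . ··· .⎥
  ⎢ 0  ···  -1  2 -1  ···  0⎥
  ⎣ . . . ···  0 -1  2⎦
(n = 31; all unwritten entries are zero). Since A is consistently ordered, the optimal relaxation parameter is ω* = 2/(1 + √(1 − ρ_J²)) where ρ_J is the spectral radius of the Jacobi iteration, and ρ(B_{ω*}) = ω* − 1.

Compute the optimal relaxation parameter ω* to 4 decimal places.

n=31: λ(B_J) = 1 − λ(A)/2 = cos(kπ/32); k=1 gives ρ_J = 0.9952.
√(1−ρ_J²) simplifies to sin(π/32) = 0.09802.
Young: ω* = 2/(1+√(1−ρ_J²)) = 2/(1+0.09802) = 2/1.09802 = 1.8215.
At ω = 1.8215 every |λ(B_ω)| = ω−1, so ρ_SOR = 0.8215.

ω* = 1.8215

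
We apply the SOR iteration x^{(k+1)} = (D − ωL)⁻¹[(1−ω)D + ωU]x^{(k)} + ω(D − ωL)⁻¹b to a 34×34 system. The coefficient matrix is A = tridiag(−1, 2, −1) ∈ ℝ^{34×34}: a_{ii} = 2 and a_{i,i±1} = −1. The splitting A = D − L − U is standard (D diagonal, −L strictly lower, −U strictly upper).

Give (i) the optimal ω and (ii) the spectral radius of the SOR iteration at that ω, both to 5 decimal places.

[ρ_J] n=34: ρ(B_J) = cos(π/(n+1)) = cos(π/35) = 0.99597.
1 − cos²(π/35) = sin²(π/35) ⇒ √(1−ρ_J²) = sin(π/35) = 0.089639.
Then 2/(1+√(1−ρ_J²)) = 2/(1+0.089639); ω* = 2/1.089639 = 1.83547.
At ω = 1.83547 every |λ(B_ω)| = ω−1, so ρ_SOR = 0.83547.

ω* = 1.83547, ρ_SOR = 0.83547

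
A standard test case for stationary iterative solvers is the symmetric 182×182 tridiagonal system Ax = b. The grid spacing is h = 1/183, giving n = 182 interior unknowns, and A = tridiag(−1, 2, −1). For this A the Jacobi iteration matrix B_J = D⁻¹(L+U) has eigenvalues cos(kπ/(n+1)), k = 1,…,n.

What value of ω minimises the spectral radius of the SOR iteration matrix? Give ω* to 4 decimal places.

n=182: λ(B_J) = 1 − λ(A)/2 = cos(kπ/183); k=1 gives ρ_J = 0.9999.
√(1 − cos²(π/183)) = sin(π/183) ≈ 0.01717.
ω* = 2/(1+0.01717) = 1.9662
and ρ(B_{ω*}) = 1.9662 − 1 = 0.9662.

ω* = 1.9662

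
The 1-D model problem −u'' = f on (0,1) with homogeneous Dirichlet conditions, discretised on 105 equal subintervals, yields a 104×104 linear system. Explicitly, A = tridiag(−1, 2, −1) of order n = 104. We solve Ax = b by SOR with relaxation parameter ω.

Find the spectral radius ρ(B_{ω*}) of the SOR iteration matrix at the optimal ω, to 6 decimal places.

ρ_SOR = 0.941907

[ρ_J] n=104: ρ(B_J) = cos(π/(n+1)) = cos(π/105) = 0.999552.
√(1−ρ_J²) simplifies to sin(π/105) = 0.0299155.
Then 2/(1+√(1−ρ_J²)) = 2/(1+0.0299155); ω* = 2/1.0299155 = 1.941907.
[ρ_SOR] ω* − 1 = 0.941907.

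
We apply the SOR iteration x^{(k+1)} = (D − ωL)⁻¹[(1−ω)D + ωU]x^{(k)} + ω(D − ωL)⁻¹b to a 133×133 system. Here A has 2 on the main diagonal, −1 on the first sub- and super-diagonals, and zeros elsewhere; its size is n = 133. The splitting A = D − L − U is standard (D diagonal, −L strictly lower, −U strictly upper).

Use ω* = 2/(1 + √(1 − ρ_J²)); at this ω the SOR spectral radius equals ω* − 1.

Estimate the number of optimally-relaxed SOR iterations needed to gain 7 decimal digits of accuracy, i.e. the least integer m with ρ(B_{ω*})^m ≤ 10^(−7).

m = 344

[ρ_J] n=133: ρ(B_J) = cos(π/(n+1)) = cos(π/134) = 0.9997252.
√(1−ρ_J²) simplifies to sin(π/134) = 0.0234426.
So ω* = 2/1.0234426 = 1.9541887 (Young).
and ρ(B_{ω*}) = 1.9541887 − 1 = 0.9541887.
Need (0.9541887)^m ≤ 10^(−7): m ≥ 7·ln10/|ln 0.9541887| = 16.1181/0.0468938 = 343.715 ⇒ m = 344.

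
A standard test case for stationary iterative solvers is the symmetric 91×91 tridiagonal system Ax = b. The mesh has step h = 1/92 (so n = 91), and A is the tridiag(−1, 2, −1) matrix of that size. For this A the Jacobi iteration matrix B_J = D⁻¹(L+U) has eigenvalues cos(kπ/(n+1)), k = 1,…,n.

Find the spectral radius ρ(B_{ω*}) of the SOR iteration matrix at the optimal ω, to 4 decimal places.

½·tridiag(1,0,1) at n=91: λ_k = cos(kπ/92); max |λ| at k=1 ⇒ ρ_J = cos(π/92) ≈ 0.9994.
1 − cos²(π/92) = sin²(π/92) ⇒ √(1−ρ_J²) = sin(π/92) = 0.03414.
Young: ω* = 2/(1+√(1−ρ_J²)) = 2/(1+0.03414) = 2/1.03414 = 1.9340.
Hence ρ(B_{ω*}) = 1.9340 − 1 = 0.9340.

ρ_SOR = 0.9340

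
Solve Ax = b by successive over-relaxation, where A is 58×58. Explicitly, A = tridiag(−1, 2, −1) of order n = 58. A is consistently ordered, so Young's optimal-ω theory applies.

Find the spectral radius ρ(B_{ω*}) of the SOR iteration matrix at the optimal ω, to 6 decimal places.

ρ_SOR = 0.898935

ρ_J = max_k |cos(kπ/59)| = cos(π/59) = 0.998583
√(1−ρ_J²) simplifies to sin(π/59) = 0.0532222.
So ω* = 2/1.0532222 = 1.898935 (Young).
and ρ(B_{ω*}) = 1.898935 − 1 = 0.898935.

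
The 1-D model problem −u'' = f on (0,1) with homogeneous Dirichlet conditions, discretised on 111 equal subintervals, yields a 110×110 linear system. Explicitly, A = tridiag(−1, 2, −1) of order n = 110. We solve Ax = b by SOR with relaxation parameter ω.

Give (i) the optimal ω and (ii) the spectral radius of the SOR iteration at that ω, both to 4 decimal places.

ω* = 1.9450, ρ_SOR = 0.9450

spectrum of D⁻¹(L+U) = {cos(kπ/111) : 1≤k≤110}; ρ_J = cos(π/111) = 0.9996.
√(1 − cos²(π/111)) = sin(π/111) ≈ 0.02830.
ω* = 2/(1+0.02830) = 1.9450
Hence ρ(B_{ω*}) = 1.9450 − 1 = 0.9450.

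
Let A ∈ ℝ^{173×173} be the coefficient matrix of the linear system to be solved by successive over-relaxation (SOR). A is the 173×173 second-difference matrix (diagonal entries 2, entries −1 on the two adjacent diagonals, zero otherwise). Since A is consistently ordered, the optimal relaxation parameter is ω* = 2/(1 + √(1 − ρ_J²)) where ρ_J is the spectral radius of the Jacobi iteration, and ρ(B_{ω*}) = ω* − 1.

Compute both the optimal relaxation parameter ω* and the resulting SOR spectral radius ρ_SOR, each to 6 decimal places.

With n=173, ρ(Jacobi) = cos(π/174) = 0.999837.
√(1 − cos²(π/174)) = sin(π/174) ≈ 0.0180541.
Young: ω* = 2/(1+√(1−ρ_J²)) = 2/(1+0.0180541) = 2/1.0180541 = 1.964532.
ρ(B_{ω*}) = ω*−1 = 0.964532

ω* = 1.964532, ρ_SOR = 0.964532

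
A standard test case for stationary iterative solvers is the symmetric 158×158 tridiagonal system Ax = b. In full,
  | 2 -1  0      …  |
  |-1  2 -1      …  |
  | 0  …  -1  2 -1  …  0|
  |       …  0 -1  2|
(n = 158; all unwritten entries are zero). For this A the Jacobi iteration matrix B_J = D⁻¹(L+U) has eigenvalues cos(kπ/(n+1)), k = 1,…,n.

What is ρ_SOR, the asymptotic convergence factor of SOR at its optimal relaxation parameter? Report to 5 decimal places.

With n=158, ρ(Jacobi) = cos(π/159) = 0.99980.
√(1−ρ_J²) = |sin(π/159)| = 0.019757
So ω* = 2/1.019757 = 1.96125 (Young).
ρ_SOR = ω* − 1 ≈ 0.96125.

ρ_SOR = 0.96125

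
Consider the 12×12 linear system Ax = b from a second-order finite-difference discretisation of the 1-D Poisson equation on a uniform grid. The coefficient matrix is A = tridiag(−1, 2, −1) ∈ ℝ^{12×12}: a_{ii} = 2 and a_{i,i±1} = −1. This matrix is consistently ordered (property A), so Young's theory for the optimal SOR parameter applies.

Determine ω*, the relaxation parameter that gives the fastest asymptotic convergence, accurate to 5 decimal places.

ω* = 1.61379

B_J for the 12×12 system has eigenvalues cos(kπ/13); ρ_J = cos(π/13) = 0.97094.
√(1−ρ_J²) = |sin(π/13)| = 0.239316
ω* = 2/(1 + 0.239316) = 2/1.239316 = 1.61379.
and ρ(B_{ω*}) = 1.61379 − 1 = 0.61379.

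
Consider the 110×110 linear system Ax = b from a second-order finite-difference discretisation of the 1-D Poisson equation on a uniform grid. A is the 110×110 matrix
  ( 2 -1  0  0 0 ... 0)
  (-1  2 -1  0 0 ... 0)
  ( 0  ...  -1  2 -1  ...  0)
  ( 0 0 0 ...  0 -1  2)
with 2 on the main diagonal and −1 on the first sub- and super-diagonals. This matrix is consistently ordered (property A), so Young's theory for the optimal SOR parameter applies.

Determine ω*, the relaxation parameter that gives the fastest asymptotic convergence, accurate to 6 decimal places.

[ρ_J] n=110: ρ(B_J) = cos(π/(n+1)) = cos(π/111) = 0.999600.
√(1−ρ_J²) simplifies to sin(π/111) = 0.0282989.
[ω*] 2 ÷ (1 + 0.0282989) = 2 ÷ 1.0282989 = 1.944960.
Hence ρ(B_{ω*}) = 1.944960 − 1 = 0.944960.

ω* = 1.944960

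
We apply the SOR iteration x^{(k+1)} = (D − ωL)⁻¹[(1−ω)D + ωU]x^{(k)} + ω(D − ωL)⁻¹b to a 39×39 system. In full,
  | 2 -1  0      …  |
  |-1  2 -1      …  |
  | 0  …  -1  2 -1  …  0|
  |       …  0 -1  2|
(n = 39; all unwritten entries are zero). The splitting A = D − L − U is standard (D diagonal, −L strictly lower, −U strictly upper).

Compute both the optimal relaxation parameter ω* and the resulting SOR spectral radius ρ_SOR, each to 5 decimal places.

ω* = 1.85450, ρ_SOR = 0.85450

B_J for the 39×39 system has eigenvalues cos(kπ/40); ρ_J = cos(π/40) = 0.99692.
√(1−ρ_J²) simplifies to sin(π/40) = 0.078459.
[ω*] 2 ÷ (1 + 0.078459) = 2 ÷ 1.078459 = 1.85450.
ρ(B_{ω*}) = ω*−1 = 0.85450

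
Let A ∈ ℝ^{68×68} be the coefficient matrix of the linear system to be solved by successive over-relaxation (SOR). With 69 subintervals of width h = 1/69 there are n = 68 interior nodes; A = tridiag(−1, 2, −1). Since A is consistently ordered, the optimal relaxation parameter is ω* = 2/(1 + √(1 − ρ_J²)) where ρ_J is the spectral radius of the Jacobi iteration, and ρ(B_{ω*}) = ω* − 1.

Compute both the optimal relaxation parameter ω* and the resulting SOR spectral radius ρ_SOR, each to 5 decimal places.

[ρ_J] n=68: ρ(B_J) = cos(π/(n+1)) = cos(π/69) = 0.99896.
root = sin(π/69) = 0.045515  (since 1−cos² = sin²).
So ω* = 2/1.045515 = 1.91293 (Young).
ρ(B_{ω*}) = ω*−1 = 0.91293

ω* = 1.91293, ρ_SOR = 0.91293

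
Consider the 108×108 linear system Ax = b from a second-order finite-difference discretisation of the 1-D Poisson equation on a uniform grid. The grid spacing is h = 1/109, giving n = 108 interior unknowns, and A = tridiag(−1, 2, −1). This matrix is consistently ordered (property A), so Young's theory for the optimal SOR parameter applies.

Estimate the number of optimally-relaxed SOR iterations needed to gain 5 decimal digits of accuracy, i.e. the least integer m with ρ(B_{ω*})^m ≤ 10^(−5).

n=108: λ(B_J) = 1 − λ(A)/2 = cos(kπ/109); k=1 gives ρ_J = 0.9995847.
√(1−ρ_J²) = |sin(π/109)| = 0.0288180
[ω*] 2 ÷ (1 + 0.0288180) = 2 ÷ 1.0288180 = 1.9439784.
ρ(B_{ω*}) = ω*−1 = 0.9439784
Need (0.9439784)^m ≤ 10^(−5): m ≥ 5·ln10/|ln 0.9439784| = 11.5129/0.057652 = 199.696 ⇒ m = 200.

m = 200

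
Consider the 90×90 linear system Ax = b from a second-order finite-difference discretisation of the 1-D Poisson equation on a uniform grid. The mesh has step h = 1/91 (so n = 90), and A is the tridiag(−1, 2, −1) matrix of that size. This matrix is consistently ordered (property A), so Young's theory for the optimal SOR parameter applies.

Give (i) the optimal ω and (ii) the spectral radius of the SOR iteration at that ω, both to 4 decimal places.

B_J for the 90×90 system has eigenvalues cos(kπ/91); ρ_J = cos(π/91) = 0.9994.
√(1−ρ_J²) = |sin(π/91)| = 0.03452
ω* = 2/(1+0.03452) = 1.9333
and ρ(B_{ω*}) = 1.9333 − 1 = 0.9333.

ω* = 1.9333, ρ_SOR = 0.9333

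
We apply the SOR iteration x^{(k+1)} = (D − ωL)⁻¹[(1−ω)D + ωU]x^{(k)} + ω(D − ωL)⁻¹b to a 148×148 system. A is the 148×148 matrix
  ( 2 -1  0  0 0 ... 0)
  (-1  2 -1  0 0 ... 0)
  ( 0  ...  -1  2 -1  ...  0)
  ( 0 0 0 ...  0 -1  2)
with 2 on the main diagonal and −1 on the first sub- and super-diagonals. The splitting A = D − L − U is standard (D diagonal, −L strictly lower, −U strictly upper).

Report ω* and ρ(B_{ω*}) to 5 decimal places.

spectrum of D⁻¹(L+U) = {cos(kπ/149) : 1≤k≤148}; ρ_J = cos(π/149) = 0.99978.
1 − cos²(π/149) = sin²(π/149) ⇒ √(1−ρ_J²) = sin(π/149) = 0.021083.
ω* = 2/(1 + 0.021083) = 2/1.021083 = 1.95870.
ρ(B_{ω*}) = ω*−1 = 0.95870

ω* = 1.95870, ρ_SOR = 0.95870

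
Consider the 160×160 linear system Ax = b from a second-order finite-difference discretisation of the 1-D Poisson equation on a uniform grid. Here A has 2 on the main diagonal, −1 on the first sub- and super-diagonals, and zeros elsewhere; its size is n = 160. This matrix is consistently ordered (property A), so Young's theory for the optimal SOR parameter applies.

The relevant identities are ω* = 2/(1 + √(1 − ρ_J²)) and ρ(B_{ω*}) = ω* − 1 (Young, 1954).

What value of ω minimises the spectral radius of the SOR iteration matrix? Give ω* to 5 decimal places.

ω* = 1.96172

With n=160, ρ(Jacobi) = cos(π/161) = 0.99981.
√(1 − cos²(π/161)) = sin(π/161) ≈ 0.019512.
Then 2/(1+√(1−ρ_J²)) = 2/(1+0.019512); ω* = 2/1.019512 = 1.96172.
and ρ(B_{ω*}) = 1.96172 − 1 = 0.96172.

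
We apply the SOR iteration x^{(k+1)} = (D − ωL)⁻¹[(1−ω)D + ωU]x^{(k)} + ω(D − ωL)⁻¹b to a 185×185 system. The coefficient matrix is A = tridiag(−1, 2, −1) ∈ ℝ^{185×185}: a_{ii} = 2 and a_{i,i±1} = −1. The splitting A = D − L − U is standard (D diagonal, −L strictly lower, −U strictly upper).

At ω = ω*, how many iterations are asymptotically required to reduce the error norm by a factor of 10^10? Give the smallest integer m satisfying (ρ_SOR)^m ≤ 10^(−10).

m = 682

[ρ_J] n=185: ρ(B_J) = cos(π/(n+1)) = cos(π/186) = 0.9998574.
1 − cos²(π/186) = sin²(π/186) ⇒ √(1−ρ_J²) = sin(π/186) = 0.0168895.
ω* = 2/(1 + 0.0168895) = 2/1.0168895 = 1.9667820.
ρ_SOR = ω* − 1 ≈ 0.9667820.
ρ_SOR^m ≤ 10^(−10) ⇔ m ≥ 10·ln10/(−ln 0.9667820) = 23.0259/0.0337822 = 681.599; m = ⌈681.599⌉ = 682.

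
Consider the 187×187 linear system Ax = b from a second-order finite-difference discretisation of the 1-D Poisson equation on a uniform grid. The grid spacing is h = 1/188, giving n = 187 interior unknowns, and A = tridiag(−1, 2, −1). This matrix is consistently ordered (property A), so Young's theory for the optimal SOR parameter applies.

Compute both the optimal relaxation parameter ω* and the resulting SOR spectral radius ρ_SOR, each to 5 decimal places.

spectrum of D⁻¹(L+U) = {cos(kπ/188) : 1≤k≤187}; ρ_J = cos(π/188) = 0.99986.
root = sin(π/188) = 0.016710  (since 1−cos² = sin²).
ω* = 2/(1+0.016710) = 1.96713
ρ(B_{ω*}) = ω*−1 = 0.96713

ω* = 1.96713, ρ_SOR = 0.96713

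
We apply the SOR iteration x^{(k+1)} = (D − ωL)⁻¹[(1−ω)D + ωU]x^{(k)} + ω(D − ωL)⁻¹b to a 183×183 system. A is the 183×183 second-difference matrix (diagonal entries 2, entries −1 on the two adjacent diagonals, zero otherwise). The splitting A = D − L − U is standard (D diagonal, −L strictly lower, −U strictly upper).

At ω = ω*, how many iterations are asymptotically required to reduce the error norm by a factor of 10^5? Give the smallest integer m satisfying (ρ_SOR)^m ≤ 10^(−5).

m = 338

n=183: λ(B_J) = 1 − λ(A)/2 = cos(kπ/184); k=1 gives ρ_J = 0.9998542.
1 − cos²(π/184) = sin²(π/184) ⇒ √(1−ρ_J²) = sin(π/184) = 0.0170730.
Young: ω* = 2/(1+√(1−ρ_J²)) = 2/(1+0.0170730) = 2/1.0170730 = 1.9664272.
ρ(B_{ω*}) = ω*−1 = 0.9664272
For 5 digits: m = 5·ln10 / (−ln 0.9664272) = 11.5129/0.0341493 = 337.134; round up → m = 338.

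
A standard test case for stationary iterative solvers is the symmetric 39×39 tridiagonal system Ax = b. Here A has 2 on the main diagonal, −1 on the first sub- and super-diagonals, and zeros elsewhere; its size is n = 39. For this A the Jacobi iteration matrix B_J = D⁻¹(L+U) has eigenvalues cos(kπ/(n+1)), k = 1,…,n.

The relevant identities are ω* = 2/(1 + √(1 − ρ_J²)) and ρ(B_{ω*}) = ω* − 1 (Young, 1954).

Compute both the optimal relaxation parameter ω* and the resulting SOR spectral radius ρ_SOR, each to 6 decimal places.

[ρ_J] n=39: ρ(B_J) = cos(π/(n+1)) = cos(π/40) = 0.996917.
1 − cos²(π/40) = sin²(π/40) ⇒ √(1−ρ_J²) = sin(π/40) = 0.0784591.
ω* = 2 / (1 + 0.0784591) = 2 / 1.0784591 ≈ 1.854498.
Hence ρ(B_{ω*}) = 1.854498 − 1 = 0.854498.

ω* = 1.854498, ρ_SOR = 0.854498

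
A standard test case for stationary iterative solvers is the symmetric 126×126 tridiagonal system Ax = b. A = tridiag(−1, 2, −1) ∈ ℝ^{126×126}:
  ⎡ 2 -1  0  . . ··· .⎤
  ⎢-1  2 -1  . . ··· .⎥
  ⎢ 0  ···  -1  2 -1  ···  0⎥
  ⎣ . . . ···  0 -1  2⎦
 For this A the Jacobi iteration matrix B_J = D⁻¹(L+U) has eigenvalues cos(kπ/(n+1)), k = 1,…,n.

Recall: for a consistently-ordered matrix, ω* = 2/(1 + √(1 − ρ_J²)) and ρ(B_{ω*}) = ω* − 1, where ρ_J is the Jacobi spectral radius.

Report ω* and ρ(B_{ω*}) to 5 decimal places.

ω* = 1.95173, ρ_SOR = 0.95173

[ρ_J] n=126: ρ(B_J) = cos(π/(n+1)) = cos(π/127) = 0.99969.
1 − cos²(π/127) = sin²(π/127) ⇒ √(1−ρ_J²) = sin(π/127) = 0.024734.
Young: ω* = 2/(1+√(1−ρ_J²)) = 2/(1+0.024734) = 2/1.024734 = 1.95173.
At ω = 1.95173 every |λ(B_ω)| = ω−1, so ρ_SOR = 0.95173.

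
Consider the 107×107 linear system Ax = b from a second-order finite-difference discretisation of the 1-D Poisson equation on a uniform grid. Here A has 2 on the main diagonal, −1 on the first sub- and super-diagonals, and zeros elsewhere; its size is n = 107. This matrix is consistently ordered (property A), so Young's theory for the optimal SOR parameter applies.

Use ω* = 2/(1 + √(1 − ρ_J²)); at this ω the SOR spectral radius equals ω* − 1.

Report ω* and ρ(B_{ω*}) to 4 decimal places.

ω* = 1.9435, ρ_SOR = 0.9435

With n=107, ρ(Jacobi) = cos(π/108) = 0.9996.
root = sin(π/108) = 0.02908  (since 1−cos² = sin²).
[ω*] 2 ÷ (1 + 0.02908) = 2 ÷ 1.02908 = 1.9435.
[ρ_SOR] ω* − 1 = 0.9435.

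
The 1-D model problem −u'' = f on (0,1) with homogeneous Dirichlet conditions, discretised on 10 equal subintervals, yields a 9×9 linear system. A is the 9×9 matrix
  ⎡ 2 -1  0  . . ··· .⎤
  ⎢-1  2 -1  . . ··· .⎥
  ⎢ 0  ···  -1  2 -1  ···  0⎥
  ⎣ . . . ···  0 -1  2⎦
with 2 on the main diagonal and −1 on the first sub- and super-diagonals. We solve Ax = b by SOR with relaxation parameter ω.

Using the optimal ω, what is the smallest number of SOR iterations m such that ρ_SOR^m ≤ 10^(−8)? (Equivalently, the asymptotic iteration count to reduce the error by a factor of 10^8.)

½·tridiag(1,0,1) at n=9: λ_k = cos(kπ/10); max |λ| at k=1 ⇒ ρ_J = cos(π/10) ≈ 0.9510565.
1 − cos²(π/10) = sin²(π/10) ⇒ √(1−ρ_J²) = sin(π/10) = 0.3090170.
ω* = 2 / (1 + 0.3090170) = 2 / 1.3090170 ≈ 1.5278640.
ρ_SOR = ω* − 1 = 1.5278640 − 1 = 0.5278640.
ρ_SOR^m ≤ 10^(−8) ⇔ m ≥ 8·ln10/(−ln 0.5278640) = 18.4207/0.638917 = 28.831; m = ⌈28.831⌉ = 29.

m = 29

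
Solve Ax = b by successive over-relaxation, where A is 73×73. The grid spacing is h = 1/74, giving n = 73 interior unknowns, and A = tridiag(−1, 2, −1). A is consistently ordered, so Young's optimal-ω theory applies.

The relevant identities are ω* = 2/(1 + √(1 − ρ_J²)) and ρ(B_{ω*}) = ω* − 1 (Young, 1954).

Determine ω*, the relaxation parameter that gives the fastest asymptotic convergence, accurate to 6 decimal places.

[ρ_J] n=73: ρ(B_J) = cos(π/(n+1)) = cos(π/74) = 0.999099.
√(1−ρ_J²) simplifies to sin(π/74) = 0.0424412.
ω* = 2 / (1 + 0.0424412) = 2 / 1.0424412 ≈ 1.918573.
Hence ρ(B_{ω*}) = 1.918573 − 1 = 0.918573.

ω* = 1.918573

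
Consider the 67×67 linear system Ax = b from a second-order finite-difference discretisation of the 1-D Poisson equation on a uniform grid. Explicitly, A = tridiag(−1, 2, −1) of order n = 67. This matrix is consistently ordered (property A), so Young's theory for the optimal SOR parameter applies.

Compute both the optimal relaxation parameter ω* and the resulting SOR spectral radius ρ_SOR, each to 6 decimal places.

ω* = 1.911711, ρ_SOR = 0.911711

½·tridiag(1,0,1) at n=67: λ_k = cos(kπ/68); max |λ| at k=1 ⇒ ρ_J = cos(π/68) ≈ 0.998933.
√(1−ρ_J²) = |sin(π/68)| = 0.0461835
[ω*] 2 ÷ (1 + 0.0461835) = 2 ÷ 1.0461835 = 1.911711.
ρ_SOR = ω* − 1 ≈ 0.911711.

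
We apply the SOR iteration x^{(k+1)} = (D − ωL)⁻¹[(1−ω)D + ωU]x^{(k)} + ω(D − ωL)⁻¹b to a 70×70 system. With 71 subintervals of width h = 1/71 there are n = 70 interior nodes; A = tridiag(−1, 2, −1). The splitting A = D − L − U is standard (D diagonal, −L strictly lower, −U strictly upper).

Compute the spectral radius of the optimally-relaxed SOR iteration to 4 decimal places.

ρ_J = max_k |cos(kπ/71)| = cos(π/71) = 0.9990
root = sin(π/71) = 0.04423  (since 1−cos² = sin²).
ω* = 2/(1+0.04423) = 1.9153
ρ_SOR = ω* − 1 = 1.9153 − 1 = 0.9153.

ρ_SOR = 0.9153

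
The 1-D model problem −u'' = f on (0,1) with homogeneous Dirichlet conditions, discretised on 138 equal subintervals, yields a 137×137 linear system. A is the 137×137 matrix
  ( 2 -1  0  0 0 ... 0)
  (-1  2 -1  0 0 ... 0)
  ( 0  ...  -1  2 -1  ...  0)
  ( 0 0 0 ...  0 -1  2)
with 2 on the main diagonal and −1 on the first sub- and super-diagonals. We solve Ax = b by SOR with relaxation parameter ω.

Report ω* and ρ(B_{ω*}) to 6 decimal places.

ω* = 1.955487, ρ_SOR = 0.955487

n=137: λ(B_J) = 1 − λ(A)/2 = cos(kπ/138); k=1 gives ρ_J = 0.999741.
1 − cos²(π/138) = sin²(π/138) ⇒ √(1−ρ_J²) = sin(π/138) = 0.0227632.
Young: ω* = 2/(1+√(1−ρ_J²)) = 2/(1+0.0227632) = 2/1.0227632 = 1.955487.
Hence ρ(B_{ω*}) = 1.955487 − 1 = 0.955487.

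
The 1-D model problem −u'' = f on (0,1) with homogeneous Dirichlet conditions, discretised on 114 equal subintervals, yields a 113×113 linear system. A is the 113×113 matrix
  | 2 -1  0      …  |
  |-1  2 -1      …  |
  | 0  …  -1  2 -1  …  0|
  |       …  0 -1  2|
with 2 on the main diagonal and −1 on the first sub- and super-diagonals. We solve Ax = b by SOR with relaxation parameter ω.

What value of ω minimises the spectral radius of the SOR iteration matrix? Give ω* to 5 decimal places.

ρ_J = max_k |cos(kπ/114)| = cos(π/114) = 0.99962
root = sin(π/114) = 0.027554  (since 1−cos² = sin²).
So ω* = 2/1.027554 = 1.94637 (Young).
At ω = 1.94637 every |λ(B_ω)| = ω−1, so ρ_SOR = 0.94637.

ω* = 1.94637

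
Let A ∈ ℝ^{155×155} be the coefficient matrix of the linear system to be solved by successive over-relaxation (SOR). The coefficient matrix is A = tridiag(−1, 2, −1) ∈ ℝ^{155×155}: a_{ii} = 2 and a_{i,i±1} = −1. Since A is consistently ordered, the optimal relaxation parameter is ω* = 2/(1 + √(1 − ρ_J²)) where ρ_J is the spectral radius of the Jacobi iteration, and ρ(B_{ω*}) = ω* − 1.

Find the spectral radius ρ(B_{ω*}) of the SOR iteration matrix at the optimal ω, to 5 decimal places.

ρ_SOR = 0.96052

½·tridiag(1,0,1) at n=155: λ_k = cos(kπ/156); max |λ| at k=1 ⇒ ρ_J = cos(π/156) ≈ 0.99980.
√(1 − cos²(π/156)) = sin(π/156) ≈ 0.020137.
[ω*] 2 ÷ (1 + 0.020137) = 2 ÷ 1.020137 = 1.96052.
ρ_SOR = ω* − 1 = 1.96052 − 1 = 0.96052.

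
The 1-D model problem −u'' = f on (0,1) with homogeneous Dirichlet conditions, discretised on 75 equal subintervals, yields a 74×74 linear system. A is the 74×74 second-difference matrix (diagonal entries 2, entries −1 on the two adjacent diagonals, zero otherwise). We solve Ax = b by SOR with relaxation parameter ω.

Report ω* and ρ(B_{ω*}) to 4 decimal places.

ω* = 1.9196, ρ_SOR = 0.9196

½·tridiag(1,0,1) at n=74: λ_k = cos(kπ/75); max |λ| at k=1 ⇒ ρ_J = cos(π/75) ≈ 0.9991.
√(1−ρ_J²) = |sin(π/75)| = 0.04188
Young: ω* = 2/(1+√(1−ρ_J²)) = 2/(1+0.04188) = 2/1.04188 = 1.9196.
ρ(B_{ω*}) = ω*−1 = 0.9196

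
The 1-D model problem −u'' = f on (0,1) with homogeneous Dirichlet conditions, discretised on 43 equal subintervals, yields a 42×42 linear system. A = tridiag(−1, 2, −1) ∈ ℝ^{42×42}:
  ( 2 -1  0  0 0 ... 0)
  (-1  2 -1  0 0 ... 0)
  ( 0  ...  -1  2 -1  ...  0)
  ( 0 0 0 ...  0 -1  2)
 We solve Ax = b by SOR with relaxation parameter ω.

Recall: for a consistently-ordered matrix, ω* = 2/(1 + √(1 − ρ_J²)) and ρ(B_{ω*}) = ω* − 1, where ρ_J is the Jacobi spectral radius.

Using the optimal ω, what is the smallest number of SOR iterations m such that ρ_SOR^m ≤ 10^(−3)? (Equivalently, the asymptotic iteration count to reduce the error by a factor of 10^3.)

m = 48

ρ_J = max_k |cos(kπ/43)| = cos(π/43) = 0.9973323
root = sin(π/43) = 0.0729953  (since 1−cos² = sin²).
ω* = 2/(1+0.0729953) = 1.8639411
ρ(B_{ω*}) = ω*−1 = 0.8639411
For 3 digits: m = 3·ln10 / (−ln 0.8639411) = 6.90776/0.146251 = 47.232; round up → m = 48.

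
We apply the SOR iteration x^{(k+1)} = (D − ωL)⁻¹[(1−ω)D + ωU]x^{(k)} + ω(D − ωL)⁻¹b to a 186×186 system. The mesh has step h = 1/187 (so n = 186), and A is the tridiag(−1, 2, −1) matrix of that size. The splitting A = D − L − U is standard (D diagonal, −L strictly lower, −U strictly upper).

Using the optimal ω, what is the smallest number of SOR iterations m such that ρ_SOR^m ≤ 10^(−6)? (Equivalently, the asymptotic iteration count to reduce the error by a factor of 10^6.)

½·tridiag(1,0,1) at n=186: λ_k = cos(kπ/187); max |λ| at k=1 ⇒ ρ_J = cos(π/187) ≈ 0.9998589.
1 − cos²(π/187) = sin²(π/187) ⇒ √(1−ρ_J²) = sin(π/187) = 0.0167992.
ω* = 2/(1+0.0167992) = 1.9669567
and ρ(B_{ω*}) = 1.9669567 − 1 = 0.9669567.
Need (0.9669567)^m ≤ 10^(−6): m ≥ 6·ln10/|ln 0.9669567| = 13.8155/0.0336016 = 411.156 ⇒ m = 412.

m = 412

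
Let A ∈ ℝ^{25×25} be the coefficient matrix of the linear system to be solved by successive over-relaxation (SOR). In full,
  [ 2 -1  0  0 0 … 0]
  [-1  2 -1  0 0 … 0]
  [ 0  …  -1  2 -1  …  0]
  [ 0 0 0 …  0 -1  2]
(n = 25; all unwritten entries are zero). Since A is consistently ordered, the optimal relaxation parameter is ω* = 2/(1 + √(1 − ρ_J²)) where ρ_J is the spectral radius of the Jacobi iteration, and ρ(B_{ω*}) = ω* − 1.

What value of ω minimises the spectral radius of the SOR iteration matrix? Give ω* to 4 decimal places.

ω* = 1.7849

n=25: λ(B_J) = 1 − λ(A)/2 = cos(kπ/26); k=1 gives ρ_J = 0.9927.
√(1−ρ_J²) simplifies to sin(π/26) = 0.12054.
ω* = 2/(1+0.12054) = 1.7849
and ρ(B_{ω*}) = 1.7849 − 1 = 0.7849.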